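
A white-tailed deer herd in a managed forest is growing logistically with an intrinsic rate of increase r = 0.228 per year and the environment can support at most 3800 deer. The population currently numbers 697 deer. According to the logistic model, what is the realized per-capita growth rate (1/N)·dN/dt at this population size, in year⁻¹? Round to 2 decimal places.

0.19 per year

(1/N)·dN/dt = r(1 − N/K) = 0.228 × (1 − 697/3800).
= 0.228 × 0.81658 = 0.18618.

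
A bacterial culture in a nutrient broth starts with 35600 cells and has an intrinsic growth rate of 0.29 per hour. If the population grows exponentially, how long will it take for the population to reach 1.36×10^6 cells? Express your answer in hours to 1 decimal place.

Set N₀·e^(rt) = 1.36×10^6: e^(0.29·t) = 1.36×10^6/35600 = 38.202.
0.29·t = ln(38.202) = 3.6429, so t = 3.6429/0.29 = 12.562.

12.6 hours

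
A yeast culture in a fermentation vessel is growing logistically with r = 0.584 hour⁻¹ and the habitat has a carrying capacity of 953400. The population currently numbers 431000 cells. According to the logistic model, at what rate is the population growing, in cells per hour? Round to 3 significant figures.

138000 cells per hour

dN/dt = rN(1 − N/K) = 0.584 × 431000 × (1 − 431000/953400).
1 − 431000/953400 = 0.54793; dN/dt = 0.584 × 431000 × 0.54793 = 1.37917×10^5.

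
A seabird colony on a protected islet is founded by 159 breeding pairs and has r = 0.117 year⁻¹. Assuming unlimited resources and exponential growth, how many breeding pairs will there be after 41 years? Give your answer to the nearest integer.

19262 breeding pairs

N(t) = N₀·e^(rt) = 159 × e^(0.117×41) = 159 × e^4.797.
e^4.797 ≈ 121.15, so N ≈ 159 × 121.15 = 19262.3.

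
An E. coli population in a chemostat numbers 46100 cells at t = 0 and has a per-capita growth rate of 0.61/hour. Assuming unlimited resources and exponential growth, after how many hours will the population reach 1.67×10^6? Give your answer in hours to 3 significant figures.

Set N₀·e^(rt) = 1.67×10^6: e^(0.61·t) = 1.67×10^6/46100 = 36.226.
0.61·t = ln(36.226) = 3.5898, so t = 3.5898/0.61 = 5.8849.

5.88 hours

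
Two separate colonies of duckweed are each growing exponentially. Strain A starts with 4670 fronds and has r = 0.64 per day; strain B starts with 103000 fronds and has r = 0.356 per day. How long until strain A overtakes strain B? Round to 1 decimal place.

Set 4670·e^(0.64t) = 103000·e^(0.356t).
e^((0.64 − 0.356)t) = 103000/4670 → e^(0.284·t) = 22.056.
0.284·t = ln(22.056) = 3.0936, so t = 3.0936/0.284 = 10.893.

10.9 days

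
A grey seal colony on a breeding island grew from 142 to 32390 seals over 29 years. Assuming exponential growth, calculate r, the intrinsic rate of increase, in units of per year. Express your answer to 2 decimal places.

From N(t) = N₀·e^(rt): e^(r·29) = 32390/142 = 228.1.
r·29 = ln(228.1) = 5.4298, so r = 5.4298/29 = 0.18723.

0.19 per year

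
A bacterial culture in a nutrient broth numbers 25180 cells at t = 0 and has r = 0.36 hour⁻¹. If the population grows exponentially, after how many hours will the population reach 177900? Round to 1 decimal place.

5.4 hours

Set N₀·e^(rt) = 177900: e^(0.36·t) = 177900/25180 = 7.0651.
0.36·t = ln(7.0651) = 1.9552, so t = 1.9552/0.36 = 5.431.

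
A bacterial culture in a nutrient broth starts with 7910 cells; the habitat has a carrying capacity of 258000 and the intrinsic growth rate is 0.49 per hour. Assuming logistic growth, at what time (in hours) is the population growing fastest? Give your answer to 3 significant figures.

7.05 hours

Logistic growth is fastest at N = K/2 = 129000.
A = (K − N₀)/N₀ = 31.617. Set K/(1 + A·e^(−rt)) = K/2 → A·e^(−rt) = 1.
e^(−0.49t) = 1/31.617 = 0.0316286, so t = ln(31.617)/0.49 = 3.4537/0.49 = 7.0484.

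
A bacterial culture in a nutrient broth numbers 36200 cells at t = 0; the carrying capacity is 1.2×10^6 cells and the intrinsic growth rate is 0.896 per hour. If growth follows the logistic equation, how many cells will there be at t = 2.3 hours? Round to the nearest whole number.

235559 cells

A = (K − N₀)/N₀ = (1.2×10^6 − 36200)/36200 = 32.149.
N(t) = K/(1 + A·e^(−rt)) = 1.2×10^6/(1 + 32.149×e^(−0.896×2.3)).
e^(−2.061) = 0.12735; denominator = 1 + 32.149×0.12735 = 5.0943.
N = 1.2×10^6/5.0943 = 235559.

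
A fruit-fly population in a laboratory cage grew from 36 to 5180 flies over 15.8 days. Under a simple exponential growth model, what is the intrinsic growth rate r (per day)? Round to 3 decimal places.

0.314 per day

From N(t) = N₀·e^(rt): e^(r·15.8) = 5180/36 = 143.89.
r·15.8 = ln(143.89) = 4.969, so r = 4.969/15.8 = 0.3145.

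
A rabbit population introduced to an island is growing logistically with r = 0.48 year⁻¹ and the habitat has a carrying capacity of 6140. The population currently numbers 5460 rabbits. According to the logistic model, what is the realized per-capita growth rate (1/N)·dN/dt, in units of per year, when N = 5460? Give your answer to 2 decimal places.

0.05 per year

(1/N)·dN/dt = r(1 − N/K) = 0.48 × (1 − 5460/6140).
= 0.48 × 0.11075 = 0.05316.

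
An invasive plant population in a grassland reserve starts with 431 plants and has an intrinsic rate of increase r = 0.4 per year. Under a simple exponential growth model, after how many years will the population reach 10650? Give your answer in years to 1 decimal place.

Set N₀·e^(rt) = 10650: e^(0.4·t) = 10650/431 = 24.71.
0.4·t = ln(24.71) = 3.2072, so t = 3.2072/0.4 = 8.018.

8.0 years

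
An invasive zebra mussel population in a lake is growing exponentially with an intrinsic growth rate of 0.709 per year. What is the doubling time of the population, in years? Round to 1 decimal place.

1.0 years

Doubling time t_d = ln(2)/r = 0.6931/0.709 = 0.97764.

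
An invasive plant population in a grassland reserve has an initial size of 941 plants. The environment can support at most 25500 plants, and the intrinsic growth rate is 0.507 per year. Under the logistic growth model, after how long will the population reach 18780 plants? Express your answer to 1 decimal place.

8.5 years

A = (K − N₀)/N₀ = (25500 − 941)/941 = 26.099.
Solve 25500/(1 + 26.099·e^(−0.507t)) = 18780: 1 + 26.099·e^(−0.507t) = 1.3578, so e^(−0.507t) = 0.0137105.
−0.507·t = ln(0.0137105) = -4.2896, so t = 4.2896/0.507 = 8.4607.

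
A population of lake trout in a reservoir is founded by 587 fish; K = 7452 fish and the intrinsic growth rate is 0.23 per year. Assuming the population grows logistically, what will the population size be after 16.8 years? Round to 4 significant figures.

5984 fish

A = (K − N₀)/N₀ = (7452 − 587)/587 = 11.695.
N(t) = K/(1 + A·e^(−rt)) = 7452/(1 + 11.695×e^(−0.23×16.8)).
e^(−3.864) = 0.020984; denominator = 1 + 11.695×0.020984 = 1.2454.
N = 7452/1.2454 = 5983.58.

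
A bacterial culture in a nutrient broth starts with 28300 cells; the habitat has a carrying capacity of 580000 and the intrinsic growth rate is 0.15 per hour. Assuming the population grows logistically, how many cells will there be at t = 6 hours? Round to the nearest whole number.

64979 cells

A = (K − N₀)/N₀ = (580000 − 28300)/28300 = 19.495.
N(t) = K/(1 + A·e^(−rt)) = 580000/(1 + 19.495×e^(−0.15×6)).
e^(−0.9) = 0.40657; denominator = 1 + 19.495×0.40657 = 8.926.
N = 580000/8.926 = 64979.1.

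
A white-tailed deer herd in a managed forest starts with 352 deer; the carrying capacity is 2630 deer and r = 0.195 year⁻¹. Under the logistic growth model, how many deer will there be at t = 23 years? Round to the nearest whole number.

A = (K − N₀)/N₀ = (2630 − 352)/352 = 6.4716.
N(t) = K/(1 + A·e^(−rt)) = 2630/(1 + 6.4716×e^(−0.195×23)).
e^(−4.485) = 0.011277; denominator = 1 + 6.4716×0.011277 = 1.073.
N = 2630/1.073 = 2451.12.

2451 deer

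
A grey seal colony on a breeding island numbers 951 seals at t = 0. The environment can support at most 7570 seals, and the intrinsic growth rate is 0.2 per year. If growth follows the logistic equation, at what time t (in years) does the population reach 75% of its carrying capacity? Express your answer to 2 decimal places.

A = (K − N₀)/N₀ = (7570 − 951)/951 = 6.96.
Solve 7570/(1 + 6.96·e^(−0.2t)) = 5677.5: 1 + 6.96·e^(−0.2t) = 1.3333, so e^(−0.2t) = 0.0478924.
−0.2·t = ln(0.0478924) = -3.0388, so t = 3.0388/0.2 = 15.194.

15.19 years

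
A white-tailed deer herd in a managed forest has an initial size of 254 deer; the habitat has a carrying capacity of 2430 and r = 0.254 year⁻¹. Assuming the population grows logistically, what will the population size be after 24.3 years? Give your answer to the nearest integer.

A = (K − N₀)/N₀ = (2430 − 254)/254 = 8.5669.
N(t) = K/(1 + A·e^(−rt)) = 2430/(1 + 8.5669×e^(−0.254×24.3)).
e^(−6.172) = 0.0020866; denominator = 1 + 8.5669×0.0020866 = 1.0179.
N = 2430/1.0179 = 2387.32.

2387 deer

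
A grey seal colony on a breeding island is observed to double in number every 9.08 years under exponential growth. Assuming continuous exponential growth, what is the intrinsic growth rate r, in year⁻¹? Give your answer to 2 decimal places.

0.08 per year

r = ln(2)/t_d = 0.6931/9.08 = 0.076338.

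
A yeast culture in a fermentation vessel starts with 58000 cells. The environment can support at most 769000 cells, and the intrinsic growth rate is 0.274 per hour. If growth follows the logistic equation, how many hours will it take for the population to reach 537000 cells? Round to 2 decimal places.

A = (K − N₀)/N₀ = (769000 − 58000)/58000 = 12.259.
Solve 769000/(1 + 12.259·e^(−0.274t)) = 537000: 1 + 12.259·e^(−0.274t) = 1.432, so e^(−0.274t) = 0.0352429.
−0.274·t = ln(0.0352429) = -3.3455, so t = 3.3455/0.274 = 12.21.

12.21 hours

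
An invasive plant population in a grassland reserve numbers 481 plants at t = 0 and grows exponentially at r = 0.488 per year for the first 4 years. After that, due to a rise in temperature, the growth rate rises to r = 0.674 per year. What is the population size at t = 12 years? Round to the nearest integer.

Phase 1: N(4) = 481·e^(0.488×4) = 481·e^1.952 = 3387.57.
Phase 2 runs for 12 − 4 = 8 years at r = 0.674.
N(12) = 3387.57·e^(0.674×8) = 3387.57·e^5.392 = 744053.

744053 plants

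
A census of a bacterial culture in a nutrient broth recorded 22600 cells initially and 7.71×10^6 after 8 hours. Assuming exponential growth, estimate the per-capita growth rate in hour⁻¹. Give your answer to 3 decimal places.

From N(t) = N₀·e^(rt): e^(r·8) = 7.71×10^6/22600 = 341.15.
r·8 = ln(341.15) = 5.8323, so r = 5.8323/8 = 0.72904.

0.729 per hour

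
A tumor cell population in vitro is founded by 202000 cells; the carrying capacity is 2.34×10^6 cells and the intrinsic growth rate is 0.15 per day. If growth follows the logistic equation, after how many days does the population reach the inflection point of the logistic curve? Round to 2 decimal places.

Logistic growth is fastest at N = K/2 = 1.17×10^6.
A = (K − N₀)/N₀ = 10.584. Set K/(1 + A·e^(−rt)) = K/2 → A·e^(−rt) = 1.
e^(−0.15t) = 1/10.584 = 0.0944808, so t = ln(10.584)/0.15 = 2.3594/0.15 = 15.729.

15.73 days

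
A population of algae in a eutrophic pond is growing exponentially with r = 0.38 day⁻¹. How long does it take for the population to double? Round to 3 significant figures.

Doubling time t_d = ln(2)/r = 0.6931/0.38 = 1.8241.

1.82 days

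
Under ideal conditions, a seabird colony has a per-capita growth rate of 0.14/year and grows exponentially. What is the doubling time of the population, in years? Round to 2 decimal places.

4.95 years

Doubling time t_d = ln(2)/r = 0.6931/0.14 = 4.9511.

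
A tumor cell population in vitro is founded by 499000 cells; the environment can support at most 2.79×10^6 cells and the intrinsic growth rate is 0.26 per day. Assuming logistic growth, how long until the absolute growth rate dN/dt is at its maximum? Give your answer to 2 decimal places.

Logistic growth is fastest at N = K/2 = 1.395×10^6.
A = (K − N₀)/N₀ = 4.5912. Set K/(1 + A·e^(−rt)) = K/2 → A·e^(−rt) = 1.
e^(−0.26t) = 1/4.5912 = 0.217809, so t = ln(4.5912)/0.26 = 1.5241/0.26 = 5.8621.

5.86 days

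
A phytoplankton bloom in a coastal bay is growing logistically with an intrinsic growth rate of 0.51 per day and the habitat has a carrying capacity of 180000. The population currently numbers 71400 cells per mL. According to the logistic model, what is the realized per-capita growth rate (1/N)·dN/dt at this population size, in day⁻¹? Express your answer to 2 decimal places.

(1/N)·dN/dt = r(1 − N/K) = 0.51 × (1 − 71400/180000).
= 0.51 × 0.60333 = 0.3077.

0.31 per day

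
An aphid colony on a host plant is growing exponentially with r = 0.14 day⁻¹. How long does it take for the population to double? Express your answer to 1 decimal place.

Doubling time t_d = ln(2)/r = 0.6931/0.14 = 4.9511.

5.0 days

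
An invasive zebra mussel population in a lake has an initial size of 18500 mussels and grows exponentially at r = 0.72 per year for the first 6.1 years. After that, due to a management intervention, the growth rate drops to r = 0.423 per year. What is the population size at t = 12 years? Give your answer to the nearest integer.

Phase 1: N(6.1) = 18500·e^(0.72×6.1) = 18500·e^4.392 = 1.494834×10^6.
Phase 2 runs for 12 − 6.1 = 5.9 years at r = 0.423.
N(12) = 1.494834×10^6·e^(0.423×5.9) = 1.494834×10^6·e^2.496 = 1.813267×10^7.

18132673 mussels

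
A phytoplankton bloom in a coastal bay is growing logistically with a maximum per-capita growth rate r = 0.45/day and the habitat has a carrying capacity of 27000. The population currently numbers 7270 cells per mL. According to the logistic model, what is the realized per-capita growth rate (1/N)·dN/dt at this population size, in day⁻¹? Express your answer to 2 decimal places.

0.33 per day

(1/N)·dN/dt = r(1 − N/K) = 0.45 × (1 − 7270/27000).
= 0.45 × 0.73074 = 0.32883.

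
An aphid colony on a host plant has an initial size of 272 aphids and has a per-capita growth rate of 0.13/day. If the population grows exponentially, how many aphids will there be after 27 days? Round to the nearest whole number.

N(t) = N₀·e^(rt) = 272 × e^(0.13×27) = 272 × e^3.51.
e^3.51 ≈ 33.448, so N ≈ 272 × 33.448 = 9097.93.

9098 aphids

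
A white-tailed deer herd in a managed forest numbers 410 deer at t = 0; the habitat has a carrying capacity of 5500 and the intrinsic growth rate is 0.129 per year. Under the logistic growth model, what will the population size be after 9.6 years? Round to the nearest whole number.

A = (K − N₀)/N₀ = (5500 − 410)/410 = 12.415.
N(t) = K/(1 + A·e^(−rt)) = 5500/(1 + 12.415×e^(−0.129×9.6)).
e^(−1.238) = 0.28985; denominator = 1 + 12.415×0.28985 = 4.5984.
N = 5500/4.5984 = 1196.08.

1196 deer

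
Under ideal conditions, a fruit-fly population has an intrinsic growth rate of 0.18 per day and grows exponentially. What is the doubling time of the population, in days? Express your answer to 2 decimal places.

Doubling time t_d = ln(2)/r = 0.6931/0.18 = 3.8508.

3.85 days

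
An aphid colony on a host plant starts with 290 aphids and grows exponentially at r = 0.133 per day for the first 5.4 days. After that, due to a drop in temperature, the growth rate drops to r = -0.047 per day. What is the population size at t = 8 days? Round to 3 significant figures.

Phase 1: N(5.4) = 290·e^(0.133×5.4) = 290·e^0.7182 = 594.714.
Phase 2 runs for 8 − 5.4 = 2.6 days at r = -0.047.
N(8) = 594.714·e^(-0.047×2.6) = 594.714·e^-0.1222 = 526.305.

526 aphids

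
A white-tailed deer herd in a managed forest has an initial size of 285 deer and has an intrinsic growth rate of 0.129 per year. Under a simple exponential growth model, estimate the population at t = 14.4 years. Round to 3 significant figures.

1830 deer

N(t) = N₀·e^(rt) = 285 × e^(0.129×14.4) = 285 × e^1.858.
e^1.858 ≈ 6.4083, so N ≈ 285 × 6.4083 = 1826.38.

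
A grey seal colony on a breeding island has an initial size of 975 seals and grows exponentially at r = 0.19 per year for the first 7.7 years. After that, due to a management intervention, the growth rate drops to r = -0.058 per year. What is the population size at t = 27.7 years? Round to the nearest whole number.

Phase 1: N(7.7) = 975·e^(0.19×7.7) = 975·e^1.463 = 4210.92.
Phase 2 runs for 27.7 − 7.7 = 20 years at r = -0.058.
N(27.7) = 4210.92·e^(-0.058×20) = 4210.92·e^-1.16 = 1320.07.

1320 seals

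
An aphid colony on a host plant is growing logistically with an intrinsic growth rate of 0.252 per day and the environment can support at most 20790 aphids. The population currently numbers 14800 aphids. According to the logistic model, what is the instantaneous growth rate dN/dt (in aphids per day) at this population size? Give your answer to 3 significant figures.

dN/dt = rN(1 − N/K) = 0.252 × 14800 × (1 − 14800/20790).
1 − 14800/20790 = 0.28812; dN/dt = 0.252 × 14800 × 0.28812 = 1074.6.

1070 aphids per day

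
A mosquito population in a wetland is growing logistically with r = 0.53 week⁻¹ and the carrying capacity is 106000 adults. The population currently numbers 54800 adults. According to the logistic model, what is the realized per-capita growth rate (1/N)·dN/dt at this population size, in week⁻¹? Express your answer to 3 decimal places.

0.256 per week

(1/N)·dN/dt = r(1 − N/K) = 0.53 × (1 − 54800/106000).
= 0.53 × 0.48302 = 0.256.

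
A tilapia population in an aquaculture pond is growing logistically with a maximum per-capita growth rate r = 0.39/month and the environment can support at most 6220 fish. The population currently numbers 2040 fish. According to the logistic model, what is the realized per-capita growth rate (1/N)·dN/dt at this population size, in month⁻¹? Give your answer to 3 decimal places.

0.262 per month

(1/N)·dN/dt = r(1 − N/K) = 0.39 × (1 − 2040/6220).
= 0.39 × 0.67203 = 0.26209.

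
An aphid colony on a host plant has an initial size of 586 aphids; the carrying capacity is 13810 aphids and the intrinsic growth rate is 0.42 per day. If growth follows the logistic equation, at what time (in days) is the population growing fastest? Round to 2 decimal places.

Logistic growth is fastest at N = K/2 = 6905.
A = (K − N₀)/N₀ = 22.567. Set K/(1 + A·e^(−rt)) = K/2 → A·e^(−rt) = 1.
e^(−0.42t) = 1/22.567 = 0.0443134, so t = ln(22.567)/0.42 = 3.1165/0.42 = 7.4202.

7.42 days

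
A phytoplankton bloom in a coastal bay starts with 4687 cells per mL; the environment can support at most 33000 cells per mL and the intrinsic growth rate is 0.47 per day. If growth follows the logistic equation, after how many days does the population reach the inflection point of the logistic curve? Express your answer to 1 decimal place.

Logistic growth is fastest at N = K/2 = 16500.
A = (K − N₀)/N₀ = 6.0408. Set K/(1 + A·e^(−rt)) = K/2 → A·e^(−rt) = 1.
e^(−0.47t) = 1/6.0408 = 0.165542, so t = ln(6.0408)/0.47 = 1.7985/0.47 = 3.8267.

3.8 days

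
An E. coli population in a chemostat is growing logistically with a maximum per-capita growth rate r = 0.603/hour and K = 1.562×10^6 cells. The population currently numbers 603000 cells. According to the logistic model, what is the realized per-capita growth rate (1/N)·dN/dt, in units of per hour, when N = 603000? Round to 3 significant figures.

0.370 per hour

(1/N)·dN/dt = r(1 − N/K) = 0.603 × (1 − 603000/1.562×10^6).
= 0.603 × 0.61396 = 0.37022.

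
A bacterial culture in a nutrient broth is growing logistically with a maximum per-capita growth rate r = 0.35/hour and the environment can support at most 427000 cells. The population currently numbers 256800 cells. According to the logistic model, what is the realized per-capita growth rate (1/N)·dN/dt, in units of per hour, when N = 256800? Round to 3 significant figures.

(1/N)·dN/dt = r(1 − N/K) = 0.35 × (1 − 256800/427000).
= 0.35 × 0.39859 = 0.13951.

0.140 per hour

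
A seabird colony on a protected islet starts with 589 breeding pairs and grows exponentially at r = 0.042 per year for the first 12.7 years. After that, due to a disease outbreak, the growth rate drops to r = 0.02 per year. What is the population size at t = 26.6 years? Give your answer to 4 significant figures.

Phase 1: N(12.7) = 589·e^(0.042×12.7) = 589·e^0.5334 = 1004.08.
Phase 2 runs for 26.6 − 12.7 = 13.9 years at r = 0.02.
N(26.6) = 1004.08·e^(0.02×13.9) = 1004.08·e^0.278 = 1325.87.

1326 breeding pairs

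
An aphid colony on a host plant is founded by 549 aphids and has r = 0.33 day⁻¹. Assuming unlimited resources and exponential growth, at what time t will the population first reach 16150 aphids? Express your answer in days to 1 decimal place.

10.2 days

Set N₀·e^(rt) = 16150: e^(0.33·t) = 16150/549 = 29.417.
0.33·t = ln(29.417) = 3.3816, so t = 3.3816/0.33 = 10.247.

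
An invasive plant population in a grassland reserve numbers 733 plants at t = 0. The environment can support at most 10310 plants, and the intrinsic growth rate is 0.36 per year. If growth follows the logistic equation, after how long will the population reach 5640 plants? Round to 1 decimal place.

7.7 years

A = (K − N₀)/N₀ = (10310 − 733)/733 = 13.065.
Solve 10310/(1 + 13.065·e^(−0.36t)) = 5640: 1 + 13.065·e^(−0.36t) = 1.828, so e^(−0.36t) = 0.0633742.
−0.36·t = ln(0.0633742) = -2.7587, so t = 2.7587/0.36 = 7.6631.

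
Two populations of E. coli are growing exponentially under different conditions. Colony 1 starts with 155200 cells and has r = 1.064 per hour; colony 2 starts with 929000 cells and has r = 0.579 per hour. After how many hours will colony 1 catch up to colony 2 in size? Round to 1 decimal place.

3.7 hours

Set 155200·e^(1.064t) = 929000·e^(0.579t).
e^((1.064 − 0.579)t) = 929000/155200 → e^(0.485·t) = 5.9858.
0.485·t = ln(5.9858) = 1.7894, so t = 1.7894/0.485 = 3.6895.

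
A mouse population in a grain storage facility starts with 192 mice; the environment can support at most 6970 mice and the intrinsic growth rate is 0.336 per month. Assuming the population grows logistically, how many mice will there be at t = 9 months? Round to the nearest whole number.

2566 mice

A = (K − N₀)/N₀ = (6970 − 192)/192 = 35.302.
N(t) = K/(1 + A·e^(−rt)) = 6970/(1 + 35.302×e^(−0.336×9)).
e^(−3.024) = 0.048606; denominator = 1 + 35.302×0.048606 = 2.7159.
N = 6970/2.7159 = 2566.36.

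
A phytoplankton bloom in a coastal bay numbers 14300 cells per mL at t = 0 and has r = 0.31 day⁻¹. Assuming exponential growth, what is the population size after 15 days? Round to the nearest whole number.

N(t) = N₀·e^(rt) = 14300 × e^(0.31×15) = 14300 × e^4.65.
e^4.65 ≈ 104.58, so N ≈ 14300 × 104.58 = 1.495565×10^6.

1495565 cells per mL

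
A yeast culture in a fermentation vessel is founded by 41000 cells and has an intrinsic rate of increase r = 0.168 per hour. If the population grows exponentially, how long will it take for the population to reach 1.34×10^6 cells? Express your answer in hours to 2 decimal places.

Set N₀·e^(rt) = 1.34×10^6: e^(0.168·t) = 1.34×10^6/41000 = 32.683.
0.168·t = ln(32.683) = 3.4869, so t = 3.4869/0.168 = 20.755.

20.76 hours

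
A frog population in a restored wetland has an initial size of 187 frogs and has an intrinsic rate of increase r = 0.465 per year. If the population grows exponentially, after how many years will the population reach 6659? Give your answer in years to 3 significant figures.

7.68 years

Set N₀·e^(rt) = 6659: e^(0.465·t) = 6659/187 = 35.61.
0.465·t = ln(35.61) = 3.5726, so t = 3.5726/0.465 = 7.683.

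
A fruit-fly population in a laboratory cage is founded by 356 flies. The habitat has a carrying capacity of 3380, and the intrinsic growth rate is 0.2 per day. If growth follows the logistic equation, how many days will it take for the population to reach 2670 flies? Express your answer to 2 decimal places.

17.32 days

A = (K − N₀)/N₀ = (3380 − 356)/356 = 8.4944.
Solve 3380/(1 + 8.4944·e^(−0.2t)) = 2670: 1 + 8.4944·e^(−0.2t) = 1.2659, so e^(−0.2t) = 0.0313051.
−0.2·t = ln(0.0313051) = -3.464, so t = 3.464/0.2 = 17.32.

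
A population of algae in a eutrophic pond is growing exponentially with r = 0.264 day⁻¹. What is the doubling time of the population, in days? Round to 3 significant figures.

Doubling time t_d = ln(2)/r = 0.6931/0.264 = 2.6256.

2.63 days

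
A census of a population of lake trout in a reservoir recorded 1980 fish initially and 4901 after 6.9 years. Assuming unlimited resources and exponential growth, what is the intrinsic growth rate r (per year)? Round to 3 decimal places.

From N(t) = N₀·e^(rt): e^(r·6.9) = 4901/1980 = 2.4753.
r·6.9 = ln(2.4753) = 0.90634, so r = 0.90634/6.9 = 0.13135.

0.131 per year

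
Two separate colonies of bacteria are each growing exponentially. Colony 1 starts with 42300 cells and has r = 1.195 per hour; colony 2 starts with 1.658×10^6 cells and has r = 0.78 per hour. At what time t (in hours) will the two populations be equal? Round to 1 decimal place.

8.8 hours

Set 42300·e^(1.195t) = 1.658×10^6·e^(0.78t).
e^((1.195 − 0.78)t) = 1.658×10^6/42300 → e^(0.415·t) = 39.196.
0.415·t = ln(39.196) = 3.6686, so t = 3.6686/0.415 = 8.84.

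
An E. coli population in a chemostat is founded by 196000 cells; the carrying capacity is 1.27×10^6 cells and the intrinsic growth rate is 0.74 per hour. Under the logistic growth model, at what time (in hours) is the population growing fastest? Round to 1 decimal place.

Logistic growth is fastest at N = K/2 = 635000.
A = (K − N₀)/N₀ = 5.4796. Set K/(1 + A·e^(−rt)) = K/2 → A·e^(−rt) = 1.
e^(−0.74t) = 1/5.4796 = 0.182495, so t = ln(5.4796)/0.74 = 1.701/0.74 = 2.2987.

2.3 hours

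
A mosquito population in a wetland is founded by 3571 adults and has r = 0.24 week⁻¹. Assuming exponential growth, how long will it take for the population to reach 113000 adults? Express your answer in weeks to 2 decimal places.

Set N₀·e^(rt) = 113000: e^(0.24·t) = 113000/3571 = 31.644.
0.24·t = ln(31.644) = 3.4545, so t = 3.4545/0.24 = 14.394.

14.39 weeks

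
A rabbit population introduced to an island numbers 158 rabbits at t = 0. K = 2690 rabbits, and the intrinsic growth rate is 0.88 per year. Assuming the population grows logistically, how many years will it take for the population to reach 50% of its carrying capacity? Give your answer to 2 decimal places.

A = (K − N₀)/N₀ = (2690 − 158)/158 = 16.025.
Solve 2690/(1 + 16.025·e^(−0.88t)) = 1345: 1 + 16.025·e^(−0.88t) = 2, so e^(−0.88t) = 0.0624013.
−0.88·t = ln(0.0624013) = -2.7742, so t = 2.7742/0.88 = 3.1525.

3.15 years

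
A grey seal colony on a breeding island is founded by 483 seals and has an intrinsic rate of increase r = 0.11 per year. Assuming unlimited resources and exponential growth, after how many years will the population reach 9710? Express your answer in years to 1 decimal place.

27.3 years

Set N₀·e^(rt) = 9710: e^(0.11·t) = 9710/483 = 20.104.
0.11·t = ln(20.104) = 3.0009, so t = 3.0009/0.11 = 27.281.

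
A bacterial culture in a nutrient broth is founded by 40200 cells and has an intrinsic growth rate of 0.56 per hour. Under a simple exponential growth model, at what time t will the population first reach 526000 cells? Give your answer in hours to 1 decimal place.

4.6 hours

Set N₀·e^(rt) = 526000: e^(0.56·t) = 526000/40200 = 13.085.
0.56·t = ln(13.085) = 2.5714, so t = 2.5714/0.56 = 4.5918.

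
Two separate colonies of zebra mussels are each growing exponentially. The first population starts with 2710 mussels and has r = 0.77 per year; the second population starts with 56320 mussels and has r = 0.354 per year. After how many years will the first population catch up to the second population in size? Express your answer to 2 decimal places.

7.29 years

Set 2710·e^(0.77t) = 56320·e^(0.354t).
e^((0.77 − 0.354)t) = 56320/2710 → e^(0.416·t) = 20.782.
0.416·t = ln(20.782) = 3.0341, so t = 3.0341/0.416 = 7.2935.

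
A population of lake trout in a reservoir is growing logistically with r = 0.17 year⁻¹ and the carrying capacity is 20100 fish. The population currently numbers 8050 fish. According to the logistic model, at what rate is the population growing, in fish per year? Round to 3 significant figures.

dN/dt = rN(1 − N/K) = 0.17 × 8050 × (1 − 8050/20100).
1 − 8050/20100 = 0.5995; dN/dt = 0.17 × 8050 × 0.5995 = 820.42.

820 fish per year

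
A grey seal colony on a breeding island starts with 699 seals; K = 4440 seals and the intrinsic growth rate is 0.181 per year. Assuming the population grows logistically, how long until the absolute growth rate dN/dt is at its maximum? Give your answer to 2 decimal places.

Logistic growth is fastest at N = K/2 = 2220.
A = (K − N₀)/N₀ = 5.3519. Set K/(1 + A·e^(−rt)) = K/2 → A·e^(−rt) = 1.
e^(−0.181t) = 1/5.3519 = 0.186848, so t = ln(5.3519)/0.181 = 1.6775/0.181 = 9.2677.

9.27 years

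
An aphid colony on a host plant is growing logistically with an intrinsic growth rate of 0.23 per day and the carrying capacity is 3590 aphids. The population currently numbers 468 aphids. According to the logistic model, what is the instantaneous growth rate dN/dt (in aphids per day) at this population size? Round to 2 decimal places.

93.61 aphids per day

dN/dt = rN(1 − N/K) = 0.23 × 468 × (1 − 468/3590).
1 − 468/3590 = 0.86964; dN/dt = 0.23 × 468 × 0.86964 = 93.608.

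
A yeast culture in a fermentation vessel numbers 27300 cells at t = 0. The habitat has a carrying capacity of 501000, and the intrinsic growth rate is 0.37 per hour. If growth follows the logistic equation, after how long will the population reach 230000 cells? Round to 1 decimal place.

A = (K − N₀)/N₀ = (501000 − 27300)/27300 = 17.352.
Solve 501000/(1 + 17.352·e^(−0.37t)) = 230000: 1 + 17.352·e^(−0.37t) = 2.1783, so e^(−0.37t) = 0.0679048.
−0.37·t = ln(0.0679048) = -2.6896, so t = 2.6896/0.37 = 7.2693.

7.3 hours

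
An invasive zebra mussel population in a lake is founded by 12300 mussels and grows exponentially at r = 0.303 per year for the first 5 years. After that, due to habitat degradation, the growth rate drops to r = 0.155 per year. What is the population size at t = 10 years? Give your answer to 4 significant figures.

Phase 1: N(5) = 12300·e^(0.303×5) = 12300·e^1.515 = 55957.9.
Phase 2 runs for 10 − 5 = 5 years at r = 0.155.
N(10) = 55957.9·e^(0.155×5) = 55957.9·e^0.775 = 121462.

121500 mussels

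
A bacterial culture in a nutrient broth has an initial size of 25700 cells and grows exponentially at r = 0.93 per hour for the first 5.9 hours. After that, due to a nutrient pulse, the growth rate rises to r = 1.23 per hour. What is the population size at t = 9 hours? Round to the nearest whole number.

281107094 cells

Phase 1: N(5.9) = 25700·e^(0.93×5.9) = 25700·e^5.487 = 6.20736×10^6.
Phase 2 runs for 9 − 5.9 = 3.1 hours at r = 1.23.
N(9) = 6.20736×10^6·e^(1.23×3.1) = 6.20736×10^6·e^3.813 = 2.811071×10^8.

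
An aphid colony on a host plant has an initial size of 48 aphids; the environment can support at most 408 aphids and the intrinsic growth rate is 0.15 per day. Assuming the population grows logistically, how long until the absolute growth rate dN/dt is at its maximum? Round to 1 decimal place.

13.4 days

Logistic growth is fastest at N = K/2 = 204.
A = (K − N₀)/N₀ = 7.5. Set K/(1 + A·e^(−rt)) = K/2 → A·e^(−rt) = 1.
e^(−0.15t) = 1/7.5 = 0.133333, so t = ln(7.5)/0.15 = 2.0149/0.15 = 13.433.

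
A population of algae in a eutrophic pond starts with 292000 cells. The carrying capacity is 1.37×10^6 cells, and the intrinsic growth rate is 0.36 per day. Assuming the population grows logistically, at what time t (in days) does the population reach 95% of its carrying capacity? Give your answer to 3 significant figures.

11.8 days

A = (K − N₀)/N₀ = (1.37×10^6 − 292000)/292000 = 3.6918.
Solve 1.37×10^6/(1 + 3.6918·e^(−0.36t)) = 1.3015×10^6: 1 + 3.6918·e^(−0.36t) = 1.0526, so e^(−0.36t) = 0.0142564.
−0.36·t = ln(0.0142564) = -4.2505, so t = 4.2505/0.36 = 11.807.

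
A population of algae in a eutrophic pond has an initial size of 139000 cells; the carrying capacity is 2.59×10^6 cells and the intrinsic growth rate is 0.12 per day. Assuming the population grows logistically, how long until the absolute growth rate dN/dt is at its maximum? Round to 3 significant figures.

Logistic growth is fastest at N = K/2 = 1.295×10^6.
A = (K − N₀)/N₀ = 17.633. Set K/(1 + A·e^(−rt)) = K/2 → A·e^(−rt) = 1.
e^(−0.12t) = 1/17.633 = 0.0567115, so t = ln(17.633)/0.12 = 2.8698/0.12 = 23.915.

23.9 days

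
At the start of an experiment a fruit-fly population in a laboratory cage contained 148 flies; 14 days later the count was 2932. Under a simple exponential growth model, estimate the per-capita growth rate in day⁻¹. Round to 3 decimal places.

0.213 per day

From N(t) = N₀·e^(rt): e^(r·14) = 2932/148 = 19.811.
r·14 = ln(19.811) = 2.9862, so r = 2.9862/14 = 0.2133.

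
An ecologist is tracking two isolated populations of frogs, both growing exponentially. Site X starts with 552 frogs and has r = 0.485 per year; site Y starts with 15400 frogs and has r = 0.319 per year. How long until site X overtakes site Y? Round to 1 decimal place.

20.1 years

Set 552·e^(0.485t) = 15400·e^(0.319t).
e^((0.485 − 0.319)t) = 15400/552 → e^(0.166·t) = 27.899.
0.166·t = ln(27.899) = 3.3286, so t = 3.3286/0.166 = 20.052.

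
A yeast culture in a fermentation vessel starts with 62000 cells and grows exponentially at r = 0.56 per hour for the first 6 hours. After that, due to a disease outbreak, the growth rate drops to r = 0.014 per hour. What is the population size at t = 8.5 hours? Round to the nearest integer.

1848509 cells

Phase 1: N(6) = 62000·e^(0.56×6) = 62000·e^3.36 = 1.78493×10^6.
Phase 2 runs for 8.5 − 6 = 2.5 hours at r = 0.014.
N(8.5) = 1.78493×10^6·e^(0.014×2.5) = 1.78493×10^6·e^0.035 = 1.848509×10^6.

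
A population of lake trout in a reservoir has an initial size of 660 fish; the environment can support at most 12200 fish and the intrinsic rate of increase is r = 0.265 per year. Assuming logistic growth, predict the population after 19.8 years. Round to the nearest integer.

11172 fish

A = (K − N₀)/N₀ = (12200 − 660)/660 = 17.485.
N(t) = K/(1 + A·e^(−rt)) = 12200/(1 + 17.485×e^(−0.265×19.8)).
e^(−5.247) = 0.0052633; denominator = 1 + 17.485×0.0052633 = 1.092.
N = 12200/1.092 = 11171.9.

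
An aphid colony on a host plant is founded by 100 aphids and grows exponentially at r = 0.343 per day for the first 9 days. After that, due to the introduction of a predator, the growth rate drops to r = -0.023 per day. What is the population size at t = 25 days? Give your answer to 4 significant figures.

Phase 1: N(9) = 100·e^(0.343×9) = 100·e^3.087 = 2191.12.
Phase 2 runs for 25 − 9 = 16 days at r = -0.023.
N(25) = 2191.12·e^(-0.023×16) = 2191.12·e^-0.368 = 1516.51.

1517 aphids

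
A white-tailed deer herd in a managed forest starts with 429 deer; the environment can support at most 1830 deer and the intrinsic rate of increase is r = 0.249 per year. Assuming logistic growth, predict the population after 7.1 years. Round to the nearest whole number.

A = (K − N₀)/N₀ = (1830 − 429)/429 = 3.2657.
N(t) = K/(1 + A·e^(−rt)) = 1830/(1 + 3.2657×e^(−0.249×7.1)).
e^(−1.768) = 0.17069; denominator = 1 + 3.2657×0.17069 = 1.5574.
N = 1830/1.5574 = 1175.01.

1175 deer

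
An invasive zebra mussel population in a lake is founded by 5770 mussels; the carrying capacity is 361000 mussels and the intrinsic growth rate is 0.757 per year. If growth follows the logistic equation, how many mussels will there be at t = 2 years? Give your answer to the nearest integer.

24818 mussels

A = (K − N₀)/N₀ = (361000 − 5770)/5770 = 61.565.
N(t) = K/(1 + A·e^(−rt)) = 361000/(1 + 61.565×e^(−0.757×2)).
e^(−1.514) = 0.22003; denominator = 1 + 61.565×0.22003 = 14.546.
N = 361000/14.546 = 24817.8.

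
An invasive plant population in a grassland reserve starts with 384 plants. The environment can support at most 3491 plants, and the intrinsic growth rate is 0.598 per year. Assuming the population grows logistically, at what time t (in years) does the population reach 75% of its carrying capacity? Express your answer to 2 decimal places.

A = (K − N₀)/N₀ = (3491 − 384)/384 = 8.0911.
Solve 3491/(1 + 8.0911·e^(−0.598t)) = 2618.25: 1 + 8.0911·e^(−0.598t) = 1.3333, so e^(−0.598t) = 0.0411973.
−0.598·t = ln(0.0411973) = -3.1894, so t = 3.1894/0.598 = 5.3334.

5.33 years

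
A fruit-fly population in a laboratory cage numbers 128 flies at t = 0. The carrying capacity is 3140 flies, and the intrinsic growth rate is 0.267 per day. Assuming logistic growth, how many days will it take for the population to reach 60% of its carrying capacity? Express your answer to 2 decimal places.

A = (K − N₀)/N₀ = (3140 − 128)/128 = 23.531.
Solve 3140/(1 + 23.531·e^(−0.267t)) = 1884: 1 + 23.531·e^(−0.267t) = 1.6667, so e^(−0.267t) = 0.0283311.
−0.267·t = ln(0.0283311) = -3.5638, so t = 3.5638/0.267 = 13.348.

13.35 days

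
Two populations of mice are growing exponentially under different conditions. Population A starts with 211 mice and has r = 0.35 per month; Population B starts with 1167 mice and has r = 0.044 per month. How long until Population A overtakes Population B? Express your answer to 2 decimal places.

5.59 months

Set 211·e^(0.35t) = 1167·e^(0.044t).
e^((0.35 − 0.044)t) = 1167/211 → e^(0.306·t) = 5.5308.
0.306·t = ln(5.5308) = 1.7103, so t = 1.7103/0.306 = 5.5893.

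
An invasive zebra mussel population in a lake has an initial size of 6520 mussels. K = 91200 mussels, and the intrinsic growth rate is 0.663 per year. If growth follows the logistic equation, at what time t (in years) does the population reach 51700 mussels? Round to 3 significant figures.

A = (K − N₀)/N₀ = (91200 − 6520)/6520 = 12.988.
Solve 91200/(1 + 12.988·e^(−0.663t)) = 51700: 1 + 12.988·e^(−0.663t) = 1.764, so e^(−0.663t) = 0.0588265.
−0.663·t = ln(0.0588265) = -2.8332, so t = 2.8332/0.663 = 4.2732.

4.27 years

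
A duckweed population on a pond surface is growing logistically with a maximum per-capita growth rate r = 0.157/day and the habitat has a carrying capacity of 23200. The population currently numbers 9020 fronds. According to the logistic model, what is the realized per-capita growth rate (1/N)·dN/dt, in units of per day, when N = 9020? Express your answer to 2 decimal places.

(1/N)·dN/dt = r(1 − N/K) = 0.157 × (1 − 9020/23200).
= 0.157 × 0.61121 = 0.095959.

0.10 per day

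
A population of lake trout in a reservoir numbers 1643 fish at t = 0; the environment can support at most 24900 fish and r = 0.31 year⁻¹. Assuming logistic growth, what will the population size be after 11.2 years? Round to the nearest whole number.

17297 fish

A = (K − N₀)/N₀ = (24900 − 1643)/1643 = 14.155.
N(t) = K/(1 + A·e^(−rt)) = 24900/(1 + 14.155×e^(−0.31×11.2)).
e^(−3.472) = 0.031055; denominator = 1 + 14.155×0.031055 = 1.4396.
N = 24900/1.4396 = 17296.6.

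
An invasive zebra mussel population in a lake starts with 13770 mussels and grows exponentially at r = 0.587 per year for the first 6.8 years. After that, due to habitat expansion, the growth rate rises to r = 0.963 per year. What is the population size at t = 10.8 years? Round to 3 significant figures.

Phase 1: N(6.8) = 13770·e^(0.587×6.8) = 13770·e^3.992 = 745528.
Phase 2 runs for 10.8 − 6.8 = 4 years at r = 0.963.
N(10.8) = 745528·e^(0.963×4) = 745528·e^3.852 = 3.510477×10^7.

35100000 mussels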